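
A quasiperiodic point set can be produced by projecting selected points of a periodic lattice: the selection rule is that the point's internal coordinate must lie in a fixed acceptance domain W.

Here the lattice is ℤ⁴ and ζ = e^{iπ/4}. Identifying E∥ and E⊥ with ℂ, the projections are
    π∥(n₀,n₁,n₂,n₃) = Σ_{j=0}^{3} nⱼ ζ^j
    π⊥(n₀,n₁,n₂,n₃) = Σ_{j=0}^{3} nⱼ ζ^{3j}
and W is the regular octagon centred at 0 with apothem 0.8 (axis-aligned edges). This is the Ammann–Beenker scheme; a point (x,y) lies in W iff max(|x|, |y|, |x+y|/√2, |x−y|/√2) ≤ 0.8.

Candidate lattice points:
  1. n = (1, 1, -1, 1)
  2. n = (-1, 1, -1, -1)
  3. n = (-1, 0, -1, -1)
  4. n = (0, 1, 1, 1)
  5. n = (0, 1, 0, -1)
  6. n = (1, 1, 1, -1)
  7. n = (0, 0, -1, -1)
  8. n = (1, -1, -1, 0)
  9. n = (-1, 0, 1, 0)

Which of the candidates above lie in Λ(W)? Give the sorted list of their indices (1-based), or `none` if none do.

4, 7

With ζ = e^{iπ/4} the internal vectors are ζ^0,ζ^3,ζ^6,ζ^9.
#1 (1, 1, -1, 1): internal (1.000000, 2.414214); octagon support 2.414214 vs apothem 0.8 → ∉ W
#2 (-1, 1, -1, -1): internal (-2.414214, 1.000000); octagon support 2.414214 vs apothem 0.8 → ∉ W
#3 (-1, 0, -1, -1): internal (-1.707107, 0.292893); octagon support 1.707107 vs apothem 0.8 → ∉ W
#4 (0, 1, 1, 1): internal (0.000000, 0.414214); octagon support 0.414214 vs apothem 0.8 → ∈ W
#5 (0, 1, 0, -1): internal (-1.414214, 0.000000); octagon support 1.414214 vs apothem 0.8 → ∉ W
#6 (1, 1, 1, -1): internal (-0.414214, -1.000000); octagon support 1.000000 vs apothem 0.8 → ∉ W
#7 (0, 0, -1, -1): internal (-0.707107, 0.292893); octagon support 0.707107 vs apothem 0.8 → ∈ W
#8 (1, -1, -1, 0): internal (1.707107, 0.292893); octagon support 1.707107 vs apothem 0.8 → ∉ W
#9 (-1, 0, 1, 0): internal (-1.000000, -1.000000); octagon support 1.414214 vs apothem 0.8 → ∉ W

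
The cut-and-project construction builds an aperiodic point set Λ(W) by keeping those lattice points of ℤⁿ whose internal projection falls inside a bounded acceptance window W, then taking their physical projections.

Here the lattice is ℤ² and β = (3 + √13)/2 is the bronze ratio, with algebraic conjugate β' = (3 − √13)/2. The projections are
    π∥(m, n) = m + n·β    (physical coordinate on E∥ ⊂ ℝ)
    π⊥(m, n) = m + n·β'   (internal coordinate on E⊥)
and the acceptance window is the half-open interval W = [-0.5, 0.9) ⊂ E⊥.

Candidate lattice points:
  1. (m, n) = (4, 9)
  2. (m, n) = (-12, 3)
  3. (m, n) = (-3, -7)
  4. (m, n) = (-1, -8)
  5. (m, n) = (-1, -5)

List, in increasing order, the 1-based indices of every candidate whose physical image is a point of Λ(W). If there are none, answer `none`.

β' = (3−√13)/2 ≈ -0.30278.
candidate 1: (m,n)=(4,9) → π∥ = 4+9·β ≈ 33.72498, π⊥ = 4+9·β' ≈ 1.27502 ∉ [-0.5, 0.9) ⇒ out
candidate 2: (m,n)=(-12,3) → π∥ = -12+3·β ≈ -2.09167, π⊥ = -12+3·β' ≈ -12.90833 ∉ [-0.5, 0.9) ⇒ out
candidate 3: (m,n)=(-3,-7) → π∥ = -3-7·β ≈ -26.11943, π⊥ = -3-7·β' ≈ -0.88057 ∉ [-0.5, 0.9) ⇒ out
candidate 4: (m,n)=(-1,-8) → π∥ = -1-8·β ≈ -27.42221, π⊥ = -1-8·β' ≈ 1.42221 ∉ [-0.5, 0.9) ⇒ out
candidate 5: (m,n)=(-1,-5) → π∥ = -1-5·β ≈ -17.51388, π⊥ = -1-5·β' ≈ 0.51388 ∈ [-0.5, 0.9) ⇒ IN Λ

5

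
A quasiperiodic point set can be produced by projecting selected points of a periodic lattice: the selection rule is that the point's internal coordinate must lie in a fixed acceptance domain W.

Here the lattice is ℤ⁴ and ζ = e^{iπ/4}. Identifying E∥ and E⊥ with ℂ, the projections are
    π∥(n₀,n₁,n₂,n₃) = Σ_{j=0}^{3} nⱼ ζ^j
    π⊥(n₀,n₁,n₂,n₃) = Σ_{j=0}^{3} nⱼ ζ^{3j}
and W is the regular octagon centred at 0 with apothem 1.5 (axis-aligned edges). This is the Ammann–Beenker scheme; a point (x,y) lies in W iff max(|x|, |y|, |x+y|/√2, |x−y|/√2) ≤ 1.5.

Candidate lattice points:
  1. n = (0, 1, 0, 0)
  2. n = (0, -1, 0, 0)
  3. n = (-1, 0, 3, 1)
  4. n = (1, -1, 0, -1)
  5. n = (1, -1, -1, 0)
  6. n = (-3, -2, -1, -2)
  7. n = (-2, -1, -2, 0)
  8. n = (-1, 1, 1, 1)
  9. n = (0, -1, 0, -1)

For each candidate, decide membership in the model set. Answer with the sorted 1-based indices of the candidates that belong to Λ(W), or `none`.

π⊥(n) = n₀ + n₁ζ³ + n₂ζ⁶ + n₃ζ⁹ where ζ = e^{iπ/4}.
#1 (0, 1, 0, 0): internal (-0.70711, 0.70711); octagon support 1.00000 vs apothem 1.5 → ∈ W
#2 (0, -1, 0, 0): internal (0.70711, -0.70711); octagon support 1.00000 vs apothem 1.5 → ∈ W
#3 (-1, 0, 3, 1): internal (-0.29289, -2.29289); octagon support 2.29289 vs apothem 1.5 → ∉ W
#4 (1, -1, 0, -1): internal (1.00000, -1.41421); octagon support 1.70711 vs apothem 1.5 → ∉ W
#5 (1, -1, -1, 0): internal (1.70711, 0.29289); octagon support 1.70711 vs apothem 1.5 → ∉ W
#6 (-3, -2, -1, -2): internal (-3.00000, -1.82843); octagon support 3.41421 vs apothem 1.5 → ∉ W
#7 (-2, -1, -2, 0): internal (-1.29289, 1.29289); octagon support 1.82843 vs apothem 1.5 → ∉ W
#8 (-1, 1, 1, 1): internal (-1.00000, 0.41421); octagon support 1.00000 vs apothem 1.5 → ∈ W
#9 (0, -1, 0, -1): internal (0.00000, -1.41421); octagon support 1.41421 vs apothem 1.5 → ∈ W

1, 2, 8, 9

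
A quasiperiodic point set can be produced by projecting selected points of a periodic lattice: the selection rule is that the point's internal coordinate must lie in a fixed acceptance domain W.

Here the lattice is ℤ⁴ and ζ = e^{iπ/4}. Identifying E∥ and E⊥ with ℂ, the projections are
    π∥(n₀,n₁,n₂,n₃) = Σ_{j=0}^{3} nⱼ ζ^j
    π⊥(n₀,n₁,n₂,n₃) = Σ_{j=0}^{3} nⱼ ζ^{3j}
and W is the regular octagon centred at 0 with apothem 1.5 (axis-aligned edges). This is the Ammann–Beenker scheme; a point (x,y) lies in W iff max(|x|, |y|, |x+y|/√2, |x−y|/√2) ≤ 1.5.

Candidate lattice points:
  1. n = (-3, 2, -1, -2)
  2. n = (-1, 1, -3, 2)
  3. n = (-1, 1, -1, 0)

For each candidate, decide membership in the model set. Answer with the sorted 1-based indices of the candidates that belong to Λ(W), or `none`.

none

π⊥(n) = n₀ + n₁ζ³ + n₂ζ⁶ + n₃ζ⁹ where ζ = e^{iπ/4}.
candidate 1: n = (-3, 2, -1, -2) → π⊥ ≈ (-5.82843, +1.00000); max(|x|,|y|,|x±y|/√2) = 5.82843 > 1.5 ⇒ ∉ W
candidate 2: n = (-1, 1, -3, 2) → π⊥ ≈ (-0.29289, +5.12132); max(|x|,|y|,|x±y|/√2) = 5.12132 > 1.5 ⇒ ∉ W
candidate 3: n = (-1, 1, -1, 0) → π⊥ ≈ (-1.70711, +1.70711); max(|x|,|y|,|x±y|/√2) = 2.41421 > 1.5 ⇒ ∉ W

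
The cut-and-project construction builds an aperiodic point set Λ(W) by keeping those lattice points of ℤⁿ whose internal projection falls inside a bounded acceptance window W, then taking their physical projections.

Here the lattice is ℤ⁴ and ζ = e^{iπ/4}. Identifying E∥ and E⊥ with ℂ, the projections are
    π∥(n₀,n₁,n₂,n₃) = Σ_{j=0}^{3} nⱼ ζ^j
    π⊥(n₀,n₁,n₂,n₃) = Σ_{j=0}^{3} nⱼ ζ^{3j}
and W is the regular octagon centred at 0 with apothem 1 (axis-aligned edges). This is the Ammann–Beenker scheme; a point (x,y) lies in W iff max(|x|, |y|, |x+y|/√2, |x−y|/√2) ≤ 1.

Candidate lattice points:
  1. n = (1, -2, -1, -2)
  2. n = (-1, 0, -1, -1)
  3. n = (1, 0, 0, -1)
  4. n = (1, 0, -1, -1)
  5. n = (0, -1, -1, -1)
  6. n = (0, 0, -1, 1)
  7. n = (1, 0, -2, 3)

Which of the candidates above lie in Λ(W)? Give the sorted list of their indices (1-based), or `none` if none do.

With ζ = e^{iπ/4} the internal vectors are ζ^0,ζ^3,ζ^6,ζ^9.
#1 (1, -2, -1, -2): internal (1.000000, -1.828427); octagon support 2.000000 vs apothem 1 → ∉ W
#2 (-1, 0, -1, -1): internal (-1.707107, 0.292893); octagon support 1.707107 vs apothem 1 → ∉ W
#3 (1, 0, 0, -1): internal (0.292893, -0.707107); octagon support 0.707107 vs apothem 1 → ∈ W
#4 (1, 0, -1, -1): internal (0.292893, 0.292893); octagon support 0.414214 vs apothem 1 → ∈ W
#5 (0, -1, -1, -1): internal (0.000000, -0.414214); octagon support 0.414214 vs apothem 1 → ∈ W
#6 (0, 0, -1, 1): internal (0.707107, 1.707107); octagon support 1.707107 vs apothem 1 → ∉ W
#7 (1, 0, -2, 3): internal (3.121320, 4.121320); octagon support 5.121320 vs apothem 1 → ∉ W

3, 4, 5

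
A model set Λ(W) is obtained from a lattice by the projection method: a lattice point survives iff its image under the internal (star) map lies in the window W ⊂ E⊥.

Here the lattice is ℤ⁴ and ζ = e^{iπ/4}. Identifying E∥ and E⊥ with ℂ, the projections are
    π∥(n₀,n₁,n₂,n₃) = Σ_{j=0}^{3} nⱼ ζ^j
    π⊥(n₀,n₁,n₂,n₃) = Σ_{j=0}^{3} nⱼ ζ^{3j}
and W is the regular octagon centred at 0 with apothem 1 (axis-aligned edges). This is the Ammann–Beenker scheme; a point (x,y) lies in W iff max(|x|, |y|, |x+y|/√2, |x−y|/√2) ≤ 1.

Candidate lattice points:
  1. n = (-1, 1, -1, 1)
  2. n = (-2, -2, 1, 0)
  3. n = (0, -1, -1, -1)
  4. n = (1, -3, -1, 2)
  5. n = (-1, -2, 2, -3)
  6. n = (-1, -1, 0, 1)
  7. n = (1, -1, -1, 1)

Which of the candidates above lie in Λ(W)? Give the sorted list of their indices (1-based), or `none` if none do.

With ζ = e^{iπ/4} the internal vectors are ζ^0,ζ^3,ζ^6,ζ^9.
candidate 1: n = (-1, 1, -1, 1) → π⊥ ≈ (-1.000000, +2.414214); max(|x|,|y|,|x±y|/√2) = 2.414214 > 1 ⇒ ∉ W
candidate 2: n = (-2, -2, 1, 0) → π⊥ ≈ (-0.585786, -2.414214); max(|x|,|y|,|x±y|/√2) = 2.414214 > 1 ⇒ ∉ W
candidate 3: n = (0, -1, -1, -1) → π⊥ ≈ (+0.000000, -0.414214); max(|x|,|y|,|x±y|/√2) = 0.414214 ≤ 1 ⇒ ∈ W
candidate 4: n = (1, -3, -1, 2) → π⊥ ≈ (+4.535534, +0.292893); max(|x|,|y|,|x±y|/√2) = 4.535534 > 1 ⇒ ∉ W
candidate 5: n = (-1, -2, 2, -3) → π⊥ ≈ (-1.707107, -5.535534); max(|x|,|y|,|x±y|/√2) = 5.535534 > 1 ⇒ ∉ W
candidate 6: n = (-1, -1, 0, 1) → π⊥ ≈ (+0.414214, +0.000000); max(|x|,|y|,|x±y|/√2) = 0.414214 ≤ 1 ⇒ ∈ W
candidate 7: n = (1, -1, -1, 1) → π⊥ ≈ (+2.414214, +1.000000); max(|x|,|y|,|x±y|/√2) = 2.414214 > 1 ⇒ ∉ W

3, 6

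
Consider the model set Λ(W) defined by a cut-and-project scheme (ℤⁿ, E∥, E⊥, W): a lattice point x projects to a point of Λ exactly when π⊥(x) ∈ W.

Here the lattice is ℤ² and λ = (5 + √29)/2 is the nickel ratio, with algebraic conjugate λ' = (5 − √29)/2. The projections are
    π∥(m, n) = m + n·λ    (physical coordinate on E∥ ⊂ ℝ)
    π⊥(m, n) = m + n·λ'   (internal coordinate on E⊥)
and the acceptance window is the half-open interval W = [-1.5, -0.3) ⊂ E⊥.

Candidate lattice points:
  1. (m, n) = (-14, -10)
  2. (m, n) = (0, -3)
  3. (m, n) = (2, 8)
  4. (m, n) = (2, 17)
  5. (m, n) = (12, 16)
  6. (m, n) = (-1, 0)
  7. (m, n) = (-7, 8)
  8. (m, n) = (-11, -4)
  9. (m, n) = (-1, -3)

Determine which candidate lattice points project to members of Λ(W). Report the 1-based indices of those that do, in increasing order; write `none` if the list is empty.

4, 6, 9

λ' = (5−√29)/2 ≈ -0.192582.
candidate 1: (m,n)=(-14,-10) → π∥ = -14-10·λ ≈ -65.925824, π⊥ = -14-10·λ' ≈ -12.074176 ∉ [-1.5, -0.3) ⇒ out
candidate 2: (m,n)=(0,-3) → π∥ = 0-3·λ ≈ -15.577747, π⊥ = 0-3·λ' ≈ 0.577747 ∉ [-1.5, -0.3) ⇒ out
candidate 3: (m,n)=(2,8) → π∥ = 2+8·λ ≈ 43.540659, π⊥ = 2+8·λ' ≈ 0.459341 ∉ [-1.5, -0.3) ⇒ out
candidate 4: (m,n)=(2,17) → π∥ = 2+17·λ ≈ 90.273901, π⊥ = 2+17·λ' ≈ -1.273901 ∈ [-1.5, -0.3) ⇒ IN Λ
candidate 5: (m,n)=(12,16) → π∥ = 12+16·λ ≈ 95.081318, π⊥ = 12+16·λ' ≈ 8.918682 ∉ [-1.5, -0.3) ⇒ out
candidate 6: (m,n)=(-1,0) → π∥ = -1+0·λ ≈ -1.000000, π⊥ = -1+0·λ' ≈ -1.000000 ∈ [-1.5, -0.3) ⇒ IN Λ
candidate 7: (m,n)=(-7,8) → π∥ = -7+8·λ ≈ 34.540659, π⊥ = -7+8·λ' ≈ -8.540659 ∉ [-1.5, -0.3) ⇒ out
candidate 8: (m,n)=(-11,-4) → π∥ = -11-4·λ ≈ -31.770330, π⊥ = -11-4·λ' ≈ -10.229670 ∉ [-1.5, -0.3) ⇒ out
candidate 9: (m,n)=(-1,-3) → π∥ = -1-3·λ ≈ -16.577747, π⊥ = -1-3·λ' ≈ -0.422253 ∈ [-1.5, -0.3) ⇒ IN Λ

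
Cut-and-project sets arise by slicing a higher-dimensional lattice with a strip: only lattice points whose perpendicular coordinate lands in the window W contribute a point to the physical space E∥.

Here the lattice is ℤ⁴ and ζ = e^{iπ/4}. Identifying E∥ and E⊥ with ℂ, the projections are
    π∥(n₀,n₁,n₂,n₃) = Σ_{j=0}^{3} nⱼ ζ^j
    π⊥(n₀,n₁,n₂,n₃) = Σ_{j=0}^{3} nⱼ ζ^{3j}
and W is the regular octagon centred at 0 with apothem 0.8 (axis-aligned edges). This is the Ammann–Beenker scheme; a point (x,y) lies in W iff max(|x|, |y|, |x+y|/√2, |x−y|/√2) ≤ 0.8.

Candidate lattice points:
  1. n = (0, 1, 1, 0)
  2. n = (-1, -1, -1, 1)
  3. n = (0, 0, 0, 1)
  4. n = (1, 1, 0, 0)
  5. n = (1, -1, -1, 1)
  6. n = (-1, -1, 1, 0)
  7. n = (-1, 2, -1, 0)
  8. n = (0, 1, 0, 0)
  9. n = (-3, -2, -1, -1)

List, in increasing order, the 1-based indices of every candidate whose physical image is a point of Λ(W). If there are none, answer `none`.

Internal map: ζ^{3j} for j=0..3 gives (1,0), (−√2/2,√2/2), (0,−1), (√2/2,√2/2).
candidate 1: n = (0, 1, 1, 0) → π⊥ ≈ (-0.7071, -0.2929); max(|x|,|y|,|x±y|/√2) = 0.7071 ≤ 0.8 ⇒ ∈ W
candidate 2: n = (-1, -1, -1, 1) → π⊥ ≈ (+0.4142, +1.0000); max(|x|,|y|,|x±y|/√2) = 1.0000 > 0.8 ⇒ ∉ W
candidate 3: n = (0, 0, 0, 1) → π⊥ ≈ (+0.7071, +0.7071); max(|x|,|y|,|x±y|/√2) = 1.0000 > 0.8 ⇒ ∉ W
candidate 4: n = (1, 1, 0, 0) → π⊥ ≈ (+0.2929, +0.7071); max(|x|,|y|,|x±y|/√2) = 0.7071 ≤ 0.8 ⇒ ∈ W
candidate 5: n = (1, -1, -1, 1) → π⊥ ≈ (+2.4142, +1.0000); max(|x|,|y|,|x±y|/√2) = 2.4142 > 0.8 ⇒ ∉ W
candidate 6: n = (-1, -1, 1, 0) → π⊥ ≈ (-0.2929, -1.7071); max(|x|,|y|,|x±y|/√2) = 1.7071 > 0.8 ⇒ ∉ W
candidate 7: n = (-1, 2, -1, 0) → π⊥ ≈ (-2.4142, +2.4142); max(|x|,|y|,|x±y|/√2) = 3.4142 > 0.8 ⇒ ∉ W
candidate 8: n = (0, 1, 0, 0) → π⊥ ≈ (-0.7071, +0.7071); max(|x|,|y|,|x±y|/√2) = 1.0000 > 0.8 ⇒ ∉ W
candidate 9: n = (-3, -2, -1, -1) → π⊥ ≈ (-2.2929, -1.1213); max(|x|,|y|,|x±y|/√2) = 2.4142 > 0.8 ⇒ ∉ W

1, 4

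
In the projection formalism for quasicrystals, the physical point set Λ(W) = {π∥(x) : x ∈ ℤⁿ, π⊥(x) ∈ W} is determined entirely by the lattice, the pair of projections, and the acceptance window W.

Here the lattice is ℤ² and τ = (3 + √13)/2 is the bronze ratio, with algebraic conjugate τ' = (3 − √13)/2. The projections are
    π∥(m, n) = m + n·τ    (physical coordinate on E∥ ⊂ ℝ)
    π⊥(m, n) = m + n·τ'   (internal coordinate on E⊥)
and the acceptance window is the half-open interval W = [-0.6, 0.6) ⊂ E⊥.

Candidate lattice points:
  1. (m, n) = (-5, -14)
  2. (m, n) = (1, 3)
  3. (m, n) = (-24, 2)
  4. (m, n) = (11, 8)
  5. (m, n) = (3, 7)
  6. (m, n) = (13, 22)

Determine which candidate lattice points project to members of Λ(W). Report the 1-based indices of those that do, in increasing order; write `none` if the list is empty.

2

τ' = (3−√13)/2 ≈ -0.302776.
[1] lift (-5,-14): star map gives -0.761141; window check -0.6 ≤ -0.761141 < 0.6 is false → out
[2] lift (1,3): star map gives 0.091673; window check -0.6 ≤ 0.091673 < 0.6 is true → IN Λ
[3] lift (-24,2): star map gives -24.605551; window check -0.6 ≤ -24.605551 < 0.6 is false → out
[4] lift (11,8): star map gives 8.577795; window check -0.6 ≤ 8.577795 < 0.6 is false → out
[5] lift (3,7): star map gives 0.880571; window check -0.6 ≤ 0.880571 < 0.6 is false → out
[6] lift (13,22): star map gives 6.338936; window check -0.6 ≤ 6.338936 < 0.6 is false → out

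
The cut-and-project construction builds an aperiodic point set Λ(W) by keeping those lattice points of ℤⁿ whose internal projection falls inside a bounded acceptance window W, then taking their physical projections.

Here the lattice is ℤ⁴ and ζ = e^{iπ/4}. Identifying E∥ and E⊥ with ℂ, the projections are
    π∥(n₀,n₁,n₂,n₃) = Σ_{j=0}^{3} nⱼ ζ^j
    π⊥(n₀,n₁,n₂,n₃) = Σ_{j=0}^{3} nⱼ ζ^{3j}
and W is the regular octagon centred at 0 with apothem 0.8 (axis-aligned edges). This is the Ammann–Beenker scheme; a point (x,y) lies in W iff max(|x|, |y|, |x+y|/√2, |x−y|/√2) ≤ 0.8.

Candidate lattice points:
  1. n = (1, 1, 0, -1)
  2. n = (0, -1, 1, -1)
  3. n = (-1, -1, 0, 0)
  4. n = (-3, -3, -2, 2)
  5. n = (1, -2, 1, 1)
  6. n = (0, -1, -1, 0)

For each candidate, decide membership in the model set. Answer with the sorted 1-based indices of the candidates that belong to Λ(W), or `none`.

π⊥(n) = n₀ + n₁ζ³ + n₂ζ⁶ + n₃ζ⁹ where ζ = e^{iπ/4}.
candidate 1: n = (1, 1, 0, -1) → π⊥ ≈ (-0.4142, +0.0000); max(|x|,|y|,|x±y|/√2) = 0.4142 ≤ 0.8 ⇒ ∈ W
candidate 2: n = (0, -1, 1, -1) → π⊥ ≈ (+0.0000, -2.4142); max(|x|,|y|,|x±y|/√2) = 2.4142 > 0.8 ⇒ ∉ W
candidate 3: n = (-1, -1, 0, 0) → π⊥ ≈ (-0.2929, -0.7071); max(|x|,|y|,|x±y|/√2) = 0.7071 ≤ 0.8 ⇒ ∈ W
candidate 4: n = (-3, -3, -2, 2) → π⊥ ≈ (+0.5355, +1.2929); max(|x|,|y|,|x±y|/√2) = 1.2929 > 0.8 ⇒ ∉ W
candidate 5: n = (1, -2, 1, 1) → π⊥ ≈ (+3.1213, -1.7071); max(|x|,|y|,|x±y|/√2) = 3.4142 > 0.8 ⇒ ∉ W
candidate 6: n = (0, -1, -1, 0) → π⊥ ≈ (+0.7071, +0.2929); max(|x|,|y|,|x±y|/√2) = 0.7071 ≤ 0.8 ⇒ ∈ W

1, 3, 6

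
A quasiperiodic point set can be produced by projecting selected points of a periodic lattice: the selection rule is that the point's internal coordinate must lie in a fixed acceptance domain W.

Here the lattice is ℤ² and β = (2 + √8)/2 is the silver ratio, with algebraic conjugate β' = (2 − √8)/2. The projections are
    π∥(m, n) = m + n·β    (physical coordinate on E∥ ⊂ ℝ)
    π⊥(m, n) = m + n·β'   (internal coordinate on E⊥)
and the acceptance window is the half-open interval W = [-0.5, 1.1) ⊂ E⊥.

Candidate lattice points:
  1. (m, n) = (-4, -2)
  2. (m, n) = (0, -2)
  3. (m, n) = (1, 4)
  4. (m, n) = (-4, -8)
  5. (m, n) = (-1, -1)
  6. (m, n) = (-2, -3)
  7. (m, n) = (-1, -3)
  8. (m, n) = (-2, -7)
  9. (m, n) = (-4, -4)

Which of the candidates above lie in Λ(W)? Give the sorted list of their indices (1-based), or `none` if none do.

β' = (2−√8)/2 ≈ -0.414214.
#1 (-4,-2): internal coord -4 + (-2)·β' = -3.171573; -3.171573 ∉ [-0.5, 1.1) → out
#2 (0,-2): internal coord 0 + (-2)·β' = +0.828427; +0.828427 ∈ [-0.5, 1.1) → IN Λ
#3 (1,4): internal coord 1 + (4)·β' = -0.656854; -0.656854 ∉ [-0.5, 1.1) → out
#4 (-4,-8): internal coord -4 + (-8)·β' = -0.686292; -0.686292 ∉ [-0.5, 1.1) → out
#5 (-1,-1): internal coord -1 + (-1)·β' = -0.585786; -0.585786 ∉ [-0.5, 1.1) → out
#6 (-2,-3): internal coord -2 + (-3)·β' = -0.757359; -0.757359 ∉ [-0.5, 1.1) → out
#7 (-1,-3): internal coord -1 + (-3)·β' = +0.242641; +0.242641 ∈ [-0.5, 1.1) → IN Λ
#8 (-2,-7): internal coord -2 + (-7)·β' = +0.899495; +0.899495 ∈ [-0.5, 1.1) → IN Λ
#9 (-4,-4): internal coord -4 + (-4)·β' = -2.343146; -2.343146 ∉ [-0.5, 1.1) → out

2, 7, 8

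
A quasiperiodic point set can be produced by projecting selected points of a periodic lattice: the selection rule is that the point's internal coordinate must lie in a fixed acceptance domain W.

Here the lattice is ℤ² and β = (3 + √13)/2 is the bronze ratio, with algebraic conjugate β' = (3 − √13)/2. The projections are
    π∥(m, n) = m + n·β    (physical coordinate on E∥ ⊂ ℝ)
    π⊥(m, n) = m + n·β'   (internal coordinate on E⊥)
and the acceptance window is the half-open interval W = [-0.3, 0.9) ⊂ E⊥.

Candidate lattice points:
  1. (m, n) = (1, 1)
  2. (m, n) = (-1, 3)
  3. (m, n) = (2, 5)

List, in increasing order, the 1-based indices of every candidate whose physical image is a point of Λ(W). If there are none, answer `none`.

Numerically β ≈ 3.30278 and β' = −1/β ≈ -0.30278.
[1] lift (1,1): star map gives 0.69722; window check -0.3 ≤ 0.69722 < 0.9 is true → IN Λ
[2] lift (-1,3): star map gives -1.90833; window check -0.3 ≤ -1.90833 < 0.9 is false → out
[3] lift (2,5): star map gives 0.48612; window check -0.3 ≤ 0.48612 < 0.9 is true → IN Λ

1, 3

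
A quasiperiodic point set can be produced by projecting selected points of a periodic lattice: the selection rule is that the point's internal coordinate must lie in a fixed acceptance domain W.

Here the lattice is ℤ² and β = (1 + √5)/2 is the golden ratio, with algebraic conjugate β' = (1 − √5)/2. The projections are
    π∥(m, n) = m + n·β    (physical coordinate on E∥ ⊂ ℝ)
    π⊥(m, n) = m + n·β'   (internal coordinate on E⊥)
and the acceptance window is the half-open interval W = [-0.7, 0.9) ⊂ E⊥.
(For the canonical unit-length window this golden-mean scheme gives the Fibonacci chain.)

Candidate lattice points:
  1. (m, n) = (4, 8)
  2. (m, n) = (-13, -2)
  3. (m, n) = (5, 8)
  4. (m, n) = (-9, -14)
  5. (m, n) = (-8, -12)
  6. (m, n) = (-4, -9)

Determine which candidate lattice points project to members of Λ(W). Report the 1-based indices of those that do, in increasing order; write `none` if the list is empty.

Compute β' = (1−√5)/2 = -0.6180, so π⊥(m,n) = m -0.6180·n.
candidate 1: (m,n)=(4,8) → π∥ = 4+8·β ≈ 16.9443, π⊥ = 4+8·β' ≈ -0.9443 ∉ [-0.7, 0.9) ⇒ out
candidate 2: (m,n)=(-13,-2) → π∥ = -13-2·β ≈ -16.2361, π⊥ = -13-2·β' ≈ -11.7639 ∉ [-0.7, 0.9) ⇒ out
candidate 3: (m,n)=(5,8) → π∥ = 5+8·β ≈ 17.9443, π⊥ = 5+8·β' ≈ 0.0557 ∈ [-0.7, 0.9) ⇒ IN Λ
candidate 4: (m,n)=(-9,-14) → π∥ = -9-14·β ≈ -31.6525, π⊥ = -9-14·β' ≈ -0.3475 ∈ [-0.7, 0.9) ⇒ IN Λ
candidate 5: (m,n)=(-8,-12) → π∥ = -8-12·β ≈ -27.4164, π⊥ = -8-12·β' ≈ -0.5836 ∈ [-0.7, 0.9) ⇒ IN Λ
candidate 6: (m,n)=(-4,-9) → π∥ = -4-9·β ≈ -18.5623, π⊥ = -4-9·β' ≈ 1.5623 ∉ [-0.7, 0.9) ⇒ out

3, 4, 5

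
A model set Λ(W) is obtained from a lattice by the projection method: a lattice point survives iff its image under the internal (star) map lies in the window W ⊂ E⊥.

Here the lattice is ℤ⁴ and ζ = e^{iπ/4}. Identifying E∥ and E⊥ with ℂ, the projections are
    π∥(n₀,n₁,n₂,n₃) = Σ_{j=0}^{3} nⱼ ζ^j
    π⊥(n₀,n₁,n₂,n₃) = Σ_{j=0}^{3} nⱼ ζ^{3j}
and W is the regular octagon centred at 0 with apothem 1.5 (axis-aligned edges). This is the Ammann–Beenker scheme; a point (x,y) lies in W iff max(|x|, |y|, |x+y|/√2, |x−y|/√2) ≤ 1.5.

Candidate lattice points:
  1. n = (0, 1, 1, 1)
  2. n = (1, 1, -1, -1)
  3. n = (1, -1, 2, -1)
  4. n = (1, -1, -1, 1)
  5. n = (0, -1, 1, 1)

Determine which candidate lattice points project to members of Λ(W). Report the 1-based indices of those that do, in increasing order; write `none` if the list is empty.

Internal map: ζ^{3j} for j=0..3 gives (1,0), (−√2/2,√2/2), (0,−1), (√2/2,√2/2).
candidate 1: n = (0, 1, 1, 1) → π⊥ ≈ (+0.00000, +0.41421); max(|x|,|y|,|x±y|/√2) = 0.41421 ≤ 1.5 ⇒ ∈ W
candidate 2: n = (1, 1, -1, -1) → π⊥ ≈ (-0.41421, +1.00000); max(|x|,|y|,|x±y|/√2) = 1.00000 ≤ 1.5 ⇒ ∈ W
candidate 3: n = (1, -1, 2, -1) → π⊥ ≈ (+1.00000, -3.41421); max(|x|,|y|,|x±y|/√2) = 3.41421 > 1.5 ⇒ ∉ W
candidate 4: n = (1, -1, -1, 1) → π⊥ ≈ (+2.41421, +1.00000); max(|x|,|y|,|x±y|/√2) = 2.41421 > 1.5 ⇒ ∉ W
candidate 5: n = (0, -1, 1, 1) → π⊥ ≈ (+1.41421, -1.00000); max(|x|,|y|,|x±y|/√2) = 1.70711 > 1.5 ⇒ ∉ W

1, 2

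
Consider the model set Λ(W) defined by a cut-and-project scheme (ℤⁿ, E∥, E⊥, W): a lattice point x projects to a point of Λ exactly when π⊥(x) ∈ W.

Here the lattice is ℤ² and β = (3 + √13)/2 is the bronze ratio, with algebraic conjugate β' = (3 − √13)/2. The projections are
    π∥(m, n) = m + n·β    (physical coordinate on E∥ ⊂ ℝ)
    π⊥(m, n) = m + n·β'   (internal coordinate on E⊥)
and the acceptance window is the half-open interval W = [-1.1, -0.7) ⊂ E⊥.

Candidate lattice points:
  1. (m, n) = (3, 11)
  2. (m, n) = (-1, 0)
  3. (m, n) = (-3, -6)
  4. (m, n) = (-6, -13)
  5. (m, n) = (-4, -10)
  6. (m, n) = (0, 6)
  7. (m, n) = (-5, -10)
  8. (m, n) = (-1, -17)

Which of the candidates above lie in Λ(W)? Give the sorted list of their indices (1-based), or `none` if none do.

2, 5

β' = (3−√13)/2 ≈ -0.30278.
[1] lift (3,11): star map gives -0.33053; window check -1.1 ≤ -0.33053 < -0.7 is false → out
[2] lift (-1,0): star map gives -1.00000; window check -1.1 ≤ -1.00000 < -0.7 is true → IN Λ
[3] lift (-3,-6): star map gives -1.18335; window check -1.1 ≤ -1.18335 < -0.7 is false → out
[4] lift (-6,-13): star map gives -2.06392; window check -1.1 ≤ -2.06392 < -0.7 is false → out
[5] lift (-4,-10): star map gives -0.97224; window check -1.1 ≤ -0.97224 < -0.7 is true → IN Λ
[6] lift (0,6): star map gives -1.81665; window check -1.1 ≤ -1.81665 < -0.7 is false → out
[7] lift (-5,-10): star map gives -1.97224; window check -1.1 ≤ -1.97224 < -0.7 is false → out
[8] lift (-1,-17): star map gives 4.14719; window check -1.1 ≤ 4.14719 < -0.7 is false → out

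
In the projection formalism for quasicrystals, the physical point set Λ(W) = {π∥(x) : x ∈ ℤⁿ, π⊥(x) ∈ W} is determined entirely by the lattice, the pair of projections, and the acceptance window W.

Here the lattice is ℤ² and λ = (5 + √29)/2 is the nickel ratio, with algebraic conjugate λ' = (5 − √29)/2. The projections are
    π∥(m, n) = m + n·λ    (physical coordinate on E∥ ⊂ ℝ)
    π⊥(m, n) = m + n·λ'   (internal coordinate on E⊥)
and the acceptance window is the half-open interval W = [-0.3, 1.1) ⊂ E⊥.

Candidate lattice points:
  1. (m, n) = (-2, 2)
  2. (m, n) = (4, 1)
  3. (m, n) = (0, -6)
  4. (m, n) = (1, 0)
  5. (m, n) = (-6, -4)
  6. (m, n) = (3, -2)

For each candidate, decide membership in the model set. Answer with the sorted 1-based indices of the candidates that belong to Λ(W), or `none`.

4

λ' = (5−√29)/2 ≈ -0.192582.
candidate 1: (m,n)=(-2,2) → π∥ = -2+2·λ ≈ 8.385165, π⊥ = -2+2·λ' ≈ -2.385165 ∉ [-0.3, 1.1) ⇒ out
candidate 2: (m,n)=(4,1) → π∥ = 4+1·λ ≈ 9.192582, π⊥ = 4+1·λ' ≈ 3.807418 ∉ [-0.3, 1.1) ⇒ out
candidate 3: (m,n)=(0,-6) → π∥ = 0-6·λ ≈ -31.155494, π⊥ = 0-6·λ' ≈ 1.155494 ∉ [-0.3, 1.1) ⇒ out
candidate 4: (m,n)=(1,0) → π∥ = 1+0·λ ≈ 1.000000, π⊥ = 1+0·λ' ≈ 1.000000 ∈ [-0.3, 1.1) ⇒ IN Λ
candidate 5: (m,n)=(-6,-4) → π∥ = -6-4·λ ≈ -26.770330, π⊥ = -6-4·λ' ≈ -5.229670 ∉ [-0.3, 1.1) ⇒ out
candidate 6: (m,n)=(3,-2) → π∥ = 3-2·λ ≈ -7.385165, π⊥ = 3-2·λ' ≈ 3.385165 ∉ [-0.3, 1.1) ⇒ out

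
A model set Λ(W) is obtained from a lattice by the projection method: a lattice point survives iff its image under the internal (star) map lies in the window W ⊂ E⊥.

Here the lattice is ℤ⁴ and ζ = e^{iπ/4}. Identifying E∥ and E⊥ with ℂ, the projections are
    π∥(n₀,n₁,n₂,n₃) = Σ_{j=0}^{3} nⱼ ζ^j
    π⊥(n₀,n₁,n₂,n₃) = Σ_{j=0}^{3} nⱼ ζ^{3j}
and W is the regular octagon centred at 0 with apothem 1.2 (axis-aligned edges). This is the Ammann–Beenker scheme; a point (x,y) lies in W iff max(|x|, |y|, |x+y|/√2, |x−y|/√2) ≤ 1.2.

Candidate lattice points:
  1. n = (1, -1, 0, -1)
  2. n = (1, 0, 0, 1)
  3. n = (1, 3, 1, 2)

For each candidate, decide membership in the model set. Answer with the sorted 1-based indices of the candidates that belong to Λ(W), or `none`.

With ζ = e^{iπ/4} the internal vectors are ζ^0,ζ^3,ζ^6,ζ^9.
candidate 1: n = (1, -1, 0, -1) → π⊥ ≈ (+1.000000, -1.414214); max(|x|,|y|,|x±y|/√2) = 1.707107 > 1.2 ⇒ ∉ W
candidate 2: n = (1, 0, 0, 1) → π⊥ ≈ (+1.707107, +0.707107); max(|x|,|y|,|x±y|/√2) = 1.707107 > 1.2 ⇒ ∉ W
candidate 3: n = (1, 3, 1, 2) → π⊥ ≈ (+0.292893, +2.535534); max(|x|,|y|,|x±y|/√2) = 2.535534 > 1.2 ⇒ ∉ W

none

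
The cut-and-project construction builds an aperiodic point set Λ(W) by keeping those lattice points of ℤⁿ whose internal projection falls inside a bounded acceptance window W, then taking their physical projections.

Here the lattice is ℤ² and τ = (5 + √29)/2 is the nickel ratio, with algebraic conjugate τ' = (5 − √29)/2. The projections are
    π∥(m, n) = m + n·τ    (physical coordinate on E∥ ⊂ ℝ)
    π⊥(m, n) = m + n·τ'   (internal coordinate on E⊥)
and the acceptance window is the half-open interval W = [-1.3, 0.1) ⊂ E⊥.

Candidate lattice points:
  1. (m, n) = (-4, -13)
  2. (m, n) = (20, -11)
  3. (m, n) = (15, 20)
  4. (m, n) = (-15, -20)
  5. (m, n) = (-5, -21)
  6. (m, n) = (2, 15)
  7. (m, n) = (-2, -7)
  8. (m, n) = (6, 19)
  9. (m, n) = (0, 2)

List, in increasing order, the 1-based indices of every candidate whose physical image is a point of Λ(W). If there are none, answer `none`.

5, 6, 7, 9

Compute τ' = (5−√29)/2 = -0.1926, so π⊥(m,n) = m -0.1926·n.
candidate 1: (m,n)=(-4,-13) → π∥ = -4-13·τ ≈ -71.5036, π⊥ = -4-13·τ' ≈ -1.4964 ∉ [-1.3, 0.1) ⇒ out
candidate 2: (m,n)=(20,-11) → π∥ = 20-11·τ ≈ -37.1184, π⊥ = 20-11·τ' ≈ 22.1184 ∉ [-1.3, 0.1) ⇒ out
candidate 3: (m,n)=(15,20) → π∥ = 15+20·τ ≈ 118.8516, π⊥ = 15+20·τ' ≈ 11.1484 ∉ [-1.3, 0.1) ⇒ out
candidate 4: (m,n)=(-15,-20) → π∥ = -15-20·τ ≈ -118.8516, π⊥ = -15-20·τ' ≈ -11.1484 ∉ [-1.3, 0.1) ⇒ out
candidate 5: (m,n)=(-5,-21) → π∥ = -5-21·τ ≈ -114.0442, π⊥ = -5-21·τ' ≈ -0.9558 ∈ [-1.3, 0.1) ⇒ IN Λ
candidate 6: (m,n)=(2,15) → π∥ = 2+15·τ ≈ 79.8887, π⊥ = 2+15·τ' ≈ -0.8887 ∈ [-1.3, 0.1) ⇒ IN Λ
candidate 7: (m,n)=(-2,-7) → π∥ = -2-7·τ ≈ -38.3481, π⊥ = -2-7·τ' ≈ -0.6519 ∈ [-1.3, 0.1) ⇒ IN Λ
candidate 8: (m,n)=(6,19) → π∥ = 6+19·τ ≈ 104.6591, π⊥ = 6+19·τ' ≈ 2.3409 ∉ [-1.3, 0.1) ⇒ out
candidate 9: (m,n)=(0,2) → π∥ = 0+2·τ ≈ 10.3852, π⊥ = 0+2·τ' ≈ -0.3852 ∈ [-1.3, 0.1) ⇒ IN Λ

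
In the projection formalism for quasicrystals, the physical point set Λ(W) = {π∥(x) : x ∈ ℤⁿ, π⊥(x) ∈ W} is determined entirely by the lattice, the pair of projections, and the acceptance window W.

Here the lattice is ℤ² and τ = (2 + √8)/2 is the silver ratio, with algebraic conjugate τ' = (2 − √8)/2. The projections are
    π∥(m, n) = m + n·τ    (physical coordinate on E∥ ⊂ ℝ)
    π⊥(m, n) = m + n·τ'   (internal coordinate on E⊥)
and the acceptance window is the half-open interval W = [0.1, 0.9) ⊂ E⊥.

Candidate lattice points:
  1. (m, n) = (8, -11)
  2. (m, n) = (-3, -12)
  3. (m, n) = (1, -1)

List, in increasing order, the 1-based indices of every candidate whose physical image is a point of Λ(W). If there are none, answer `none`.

none

Numerically τ ≈ 2.41421 and τ' = −1/τ ≈ -0.41421.
[1] lift (8,-11): star map gives 12.55635; window check 0.1 ≤ 12.55635 < 0.9 is false → out
[2] lift (-3,-12): star map gives 1.97056; window check 0.1 ≤ 1.97056 < 0.9 is false → out
[3] lift (1,-1): star map gives 1.41421; window check 0.1 ≤ 1.41421 < 0.9 is false → out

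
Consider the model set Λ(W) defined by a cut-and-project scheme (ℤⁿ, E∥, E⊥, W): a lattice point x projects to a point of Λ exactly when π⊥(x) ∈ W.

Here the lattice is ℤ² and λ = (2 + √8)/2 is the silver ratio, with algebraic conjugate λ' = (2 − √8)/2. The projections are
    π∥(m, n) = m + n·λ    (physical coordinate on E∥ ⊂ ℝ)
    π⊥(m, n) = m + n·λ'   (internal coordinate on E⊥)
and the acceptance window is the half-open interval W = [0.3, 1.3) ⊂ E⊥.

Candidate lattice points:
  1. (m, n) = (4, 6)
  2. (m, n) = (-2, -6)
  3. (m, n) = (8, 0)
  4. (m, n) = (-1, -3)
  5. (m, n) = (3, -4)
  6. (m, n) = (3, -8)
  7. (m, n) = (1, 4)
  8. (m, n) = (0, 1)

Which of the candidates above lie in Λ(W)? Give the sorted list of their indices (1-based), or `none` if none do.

2

Compute λ' = (2−√8)/2 = -0.4142, so π⊥(m,n) = m -0.4142·n.
candidate 1: (m,n)=(4,6) → π∥ = 4+6·λ ≈ 18.4853, π⊥ = 4+6·λ' ≈ 1.5147 ∉ [0.3, 1.3) ⇒ out
candidate 2: (m,n)=(-2,-6) → π∥ = -2-6·λ ≈ -16.4853, π⊥ = -2-6·λ' ≈ 0.4853 ∈ [0.3, 1.3) ⇒ IN Λ
candidate 3: (m,n)=(8,0) → π∥ = 8+0·λ ≈ 8.0000, π⊥ = 8+0·λ' ≈ 8.0000 ∉ [0.3, 1.3) ⇒ out
candidate 4: (m,n)=(-1,-3) → π∥ = -1-3·λ ≈ -8.2426, π⊥ = -1-3·λ' ≈ 0.2426 ∉ [0.3, 1.3) ⇒ out
candidate 5: (m,n)=(3,-4) → π∥ = 3-4·λ ≈ -6.6569, π⊥ = 3-4·λ' ≈ 4.6569 ∉ [0.3, 1.3) ⇒ out
candidate 6: (m,n)=(3,-8) → π∥ = 3-8·λ ≈ -16.3137, π⊥ = 3-8·λ' ≈ 6.3137 ∉ [0.3, 1.3) ⇒ out
candidate 7: (m,n)=(1,4) → π∥ = 1+4·λ ≈ 10.6569, π⊥ = 1+4·λ' ≈ -0.6569 ∉ [0.3, 1.3) ⇒ out
candidate 8: (m,n)=(0,1) → π∥ = 0+1·λ ≈ 2.4142, π⊥ = 0+1·λ' ≈ -0.4142 ∉ [0.3, 1.3) ⇒ out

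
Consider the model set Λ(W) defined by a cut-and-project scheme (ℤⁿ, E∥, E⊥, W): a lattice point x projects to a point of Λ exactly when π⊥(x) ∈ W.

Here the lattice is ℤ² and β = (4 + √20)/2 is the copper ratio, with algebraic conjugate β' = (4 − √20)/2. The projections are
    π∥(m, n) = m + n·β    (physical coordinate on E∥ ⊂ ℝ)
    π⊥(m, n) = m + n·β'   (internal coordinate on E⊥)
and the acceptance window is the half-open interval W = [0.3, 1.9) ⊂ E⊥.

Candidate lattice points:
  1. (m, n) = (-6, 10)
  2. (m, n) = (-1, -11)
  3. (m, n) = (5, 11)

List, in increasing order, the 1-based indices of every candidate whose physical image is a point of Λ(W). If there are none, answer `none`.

Compute β' = (4−√20)/2 = -0.23607, so π⊥(m,n) = m -0.23607·n.
#1 (-6,10): internal coord -6 + (10)·β' = -8.36068; -8.36068 ∉ [0.3, 1.9) → out
#2 (-1,-11): internal coord -1 + (-11)·β' = +1.59675; +1.59675 ∈ [0.3, 1.9) → IN Λ
#3 (5,11): internal coord 5 + (11)·β' = +2.40325; +2.40325 ∉ [0.3, 1.9) → out

2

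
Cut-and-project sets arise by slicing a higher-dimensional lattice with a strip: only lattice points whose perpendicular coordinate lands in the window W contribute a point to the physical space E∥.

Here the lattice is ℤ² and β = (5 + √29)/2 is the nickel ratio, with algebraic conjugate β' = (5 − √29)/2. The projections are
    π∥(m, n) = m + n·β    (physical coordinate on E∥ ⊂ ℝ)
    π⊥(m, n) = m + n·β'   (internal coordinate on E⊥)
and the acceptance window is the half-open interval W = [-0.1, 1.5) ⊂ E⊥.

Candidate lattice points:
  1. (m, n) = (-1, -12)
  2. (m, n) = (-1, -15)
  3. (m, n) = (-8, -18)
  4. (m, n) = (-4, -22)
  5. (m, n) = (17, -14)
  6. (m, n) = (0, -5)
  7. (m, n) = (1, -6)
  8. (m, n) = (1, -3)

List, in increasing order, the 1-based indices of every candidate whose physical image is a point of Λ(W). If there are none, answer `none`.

1, 4, 6

β' = (5−√29)/2 ≈ -0.1926.
#1 (-1,-12): internal coord -1 + (-12)·β' = +1.3110; +1.3110 ∈ [-0.1, 1.5) → IN Λ
#2 (-1,-15): internal coord -1 + (-15)·β' = +1.8887; +1.8887 ∉ [-0.1, 1.5) → out
#3 (-8,-18): internal coord -8 + (-18)·β' = -4.5335; -4.5335 ∉ [-0.1, 1.5) → out
#4 (-4,-22): internal coord -4 + (-22)·β' = +0.2368; +0.2368 ∈ [-0.1, 1.5) → IN Λ
#5 (17,-14): internal coord 17 + (-14)·β' = +19.6962; +19.6962 ∉ [-0.1, 1.5) → out
#6 (0,-5): internal coord 0 + (-5)·β' = +0.9629; +0.9629 ∈ [-0.1, 1.5) → IN Λ
#7 (1,-6): internal coord 1 + (-6)·β' = +2.1555; +2.1555 ∉ [-0.1, 1.5) → out
#8 (1,-3): internal coord 1 + (-3)·β' = +1.5777; +1.5777 ∉ [-0.1, 1.5) → out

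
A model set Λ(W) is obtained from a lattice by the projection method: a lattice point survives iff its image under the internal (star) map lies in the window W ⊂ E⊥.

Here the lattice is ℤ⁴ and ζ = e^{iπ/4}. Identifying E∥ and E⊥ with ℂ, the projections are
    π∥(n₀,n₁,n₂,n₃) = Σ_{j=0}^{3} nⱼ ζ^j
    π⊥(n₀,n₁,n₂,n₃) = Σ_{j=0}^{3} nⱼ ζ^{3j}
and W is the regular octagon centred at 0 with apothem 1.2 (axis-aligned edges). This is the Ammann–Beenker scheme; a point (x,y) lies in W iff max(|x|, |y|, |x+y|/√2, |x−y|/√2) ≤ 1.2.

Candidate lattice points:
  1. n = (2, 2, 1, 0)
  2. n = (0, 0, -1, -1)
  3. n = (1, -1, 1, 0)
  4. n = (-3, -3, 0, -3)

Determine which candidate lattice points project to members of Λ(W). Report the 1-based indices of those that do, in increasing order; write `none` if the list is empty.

1, 2

With ζ = e^{iπ/4} the internal vectors are ζ^0,ζ^3,ζ^6,ζ^9.
candidate 1: n = (2, 2, 1, 0) → π⊥ ≈ (+0.5858, +0.4142); max(|x|,|y|,|x±y|/√2) = 0.7071 ≤ 1.2 ⇒ ∈ W
candidate 2: n = (0, 0, -1, -1) → π⊥ ≈ (-0.7071, +0.2929); max(|x|,|y|,|x±y|/√2) = 0.7071 ≤ 1.2 ⇒ ∈ W
candidate 3: n = (1, -1, 1, 0) → π⊥ ≈ (+1.7071, -1.7071); max(|x|,|y|,|x±y|/√2) = 2.4142 > 1.2 ⇒ ∉ W
candidate 4: n = (-3, -3, 0, -3) → π⊥ ≈ (-3.0000, -4.2426); max(|x|,|y|,|x±y|/√2) = 5.1213 > 1.2 ⇒ ∉ W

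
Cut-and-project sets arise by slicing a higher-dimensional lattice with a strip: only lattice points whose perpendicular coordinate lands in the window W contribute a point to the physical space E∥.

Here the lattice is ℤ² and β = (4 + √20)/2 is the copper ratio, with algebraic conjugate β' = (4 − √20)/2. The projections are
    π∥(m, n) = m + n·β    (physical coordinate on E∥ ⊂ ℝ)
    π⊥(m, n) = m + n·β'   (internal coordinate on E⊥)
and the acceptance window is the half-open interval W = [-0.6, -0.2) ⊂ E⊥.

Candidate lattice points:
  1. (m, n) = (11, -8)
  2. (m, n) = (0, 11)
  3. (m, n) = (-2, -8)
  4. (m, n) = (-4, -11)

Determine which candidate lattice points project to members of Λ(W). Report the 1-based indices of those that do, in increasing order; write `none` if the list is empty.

none

Compute β' = (4−√20)/2 = -0.23607, so π⊥(m,n) = m -0.23607·n.
candidate 1: (m,n)=(11,-8) → π∥ = 11-8·β ≈ -22.88854, π⊥ = 11-8·β' ≈ 12.88854 ∉ [-0.6, -0.2) ⇒ out
candidate 2: (m,n)=(0,11) → π∥ = 0+11·β ≈ 46.59675, π⊥ = 0+11·β' ≈ -2.59675 ∉ [-0.6, -0.2) ⇒ out
candidate 3: (m,n)=(-2,-8) → π∥ = -2-8·β ≈ -35.88854, π⊥ = -2-8·β' ≈ -0.11146 ∉ [-0.6, -0.2) ⇒ out
candidate 4: (m,n)=(-4,-11) → π∥ = -4-11·β ≈ -50.59675, π⊥ = -4-11·β' ≈ -1.40325 ∉ [-0.6, -0.2) ⇒ out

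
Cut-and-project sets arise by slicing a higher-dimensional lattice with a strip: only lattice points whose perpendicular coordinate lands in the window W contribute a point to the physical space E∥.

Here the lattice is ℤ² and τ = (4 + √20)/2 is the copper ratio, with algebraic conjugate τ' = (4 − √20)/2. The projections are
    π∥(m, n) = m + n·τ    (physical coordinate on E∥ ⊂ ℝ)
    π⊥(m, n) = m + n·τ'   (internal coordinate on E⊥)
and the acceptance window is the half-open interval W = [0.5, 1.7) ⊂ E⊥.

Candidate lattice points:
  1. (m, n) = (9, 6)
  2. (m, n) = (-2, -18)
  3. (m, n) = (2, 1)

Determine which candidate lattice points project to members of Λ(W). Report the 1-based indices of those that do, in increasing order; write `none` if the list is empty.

Compute τ' = (4−√20)/2 = -0.2361, so π⊥(m,n) = m -0.2361·n.
#1 (9,6): internal coord 9 + (6)·τ' = +7.5836; +7.5836 ∉ [0.5, 1.7) → out
#2 (-2,-18): internal coord -2 + (-18)·τ' = +2.2492; +2.2492 ∉ [0.5, 1.7) → out
#3 (2,1): internal coord 2 + (1)·τ' = +1.7639; +1.7639 ∉ [0.5, 1.7) → out

none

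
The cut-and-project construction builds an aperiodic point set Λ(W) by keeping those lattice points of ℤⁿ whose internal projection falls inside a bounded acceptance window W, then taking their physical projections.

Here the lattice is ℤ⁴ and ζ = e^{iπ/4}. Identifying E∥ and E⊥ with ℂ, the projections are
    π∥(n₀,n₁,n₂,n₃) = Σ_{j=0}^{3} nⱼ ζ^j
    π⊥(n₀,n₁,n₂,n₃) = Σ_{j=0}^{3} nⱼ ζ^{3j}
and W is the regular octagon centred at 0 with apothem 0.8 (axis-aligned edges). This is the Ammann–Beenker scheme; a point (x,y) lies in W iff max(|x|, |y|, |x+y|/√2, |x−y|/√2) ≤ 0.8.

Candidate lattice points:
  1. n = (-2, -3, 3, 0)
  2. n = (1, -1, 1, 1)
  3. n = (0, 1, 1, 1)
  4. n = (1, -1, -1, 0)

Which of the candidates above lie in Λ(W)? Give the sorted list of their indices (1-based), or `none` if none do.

With ζ = e^{iπ/4} the internal vectors are ζ^0,ζ^3,ζ^6,ζ^9.
candidate 1: n = (-2, -3, 3, 0) → π⊥ ≈ (+0.12132, -5.12132); max(|x|,|y|,|x±y|/√2) = 5.12132 > 0.8 ⇒ ∉ W
candidate 2: n = (1, -1, 1, 1) → π⊥ ≈ (+2.41421, -1.00000); max(|x|,|y|,|x±y|/√2) = 2.41421 > 0.8 ⇒ ∉ W
candidate 3: n = (0, 1, 1, 1) → π⊥ ≈ (+0.00000, +0.41421); max(|x|,|y|,|x±y|/√2) = 0.41421 ≤ 0.8 ⇒ ∈ W
candidate 4: n = (1, -1, -1, 0) → π⊥ ≈ (+1.70711, +0.29289); max(|x|,|y|,|x±y|/√2) = 1.70711 > 0.8 ⇒ ∉ W

3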